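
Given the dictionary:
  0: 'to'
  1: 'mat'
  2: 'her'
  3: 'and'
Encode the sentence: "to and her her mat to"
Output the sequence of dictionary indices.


Look up each word in the dictionary:
  'to' -> 0
  'and' -> 3
  'her' -> 2
  'her' -> 2
  'mat' -> 1
  'to' -> 0

Encoded: [0, 3, 2, 2, 1, 0]


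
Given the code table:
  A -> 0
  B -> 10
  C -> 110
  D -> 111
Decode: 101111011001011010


Decoding:
10 -> B
111 -> D
10 -> B
110 -> C
0 -> A
10 -> B
110 -> C
10 -> B


Result: BDBCABCB


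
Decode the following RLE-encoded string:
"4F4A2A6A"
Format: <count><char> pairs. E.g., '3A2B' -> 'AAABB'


Expanding each <count><char> pair:
  4F -> 'FFFF'
  4A -> 'AAAA'
  2A -> 'AA'
  6A -> 'AAAAAA'

Decoded = FFFFAAAAAAAAAAAA


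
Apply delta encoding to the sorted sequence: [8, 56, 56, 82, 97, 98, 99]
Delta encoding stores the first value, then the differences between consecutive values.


First value: 8
Deltas:
  56 - 8 = 48
  56 - 56 = 0
  82 - 56 = 26
  97 - 82 = 15
  98 - 97 = 1
  99 - 98 = 1


Delta encoded: [8, 48, 0, 26, 15, 1, 1]


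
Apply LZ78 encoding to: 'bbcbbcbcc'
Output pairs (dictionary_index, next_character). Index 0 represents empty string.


LZ78 encoding steps:
Dictionary: {0: ''}
Step 1: w='' (idx 0), next='b' -> output (0, 'b'), add 'b' as idx 1
Step 2: w='b' (idx 1), next='c' -> output (1, 'c'), add 'bc' as idx 2
Step 3: w='b' (idx 1), next='b' -> output (1, 'b'), add 'bb' as idx 3
Step 4: w='' (idx 0), next='c' -> output (0, 'c'), add 'c' as idx 4
Step 5: w='bc' (idx 2), next='c' -> output (2, 'c'), add 'bcc' as idx 5


Encoded: [(0, 'b'), (1, 'c'), (1, 'b'), (0, 'c'), (2, 'c')]


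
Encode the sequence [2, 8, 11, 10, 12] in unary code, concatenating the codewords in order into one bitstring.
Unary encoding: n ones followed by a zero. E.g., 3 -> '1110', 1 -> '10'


Encode each number as n ones followed by a terminating 0:
  2 -> 110 (3 bits)
  8 -> 111111110 (9 bits)
  11 -> 111111111110 (12 bits)
  10 -> 11111111110 (11 bits)
  12 -> 1111111111110 (13 bits)
Total length = 3 + 9 + 12 + 11 + 13 = 48 bits.

Unary([2, 8, 11, 10, 12]) = 110111111110111111111110111111111101111111111110 (48 bits)


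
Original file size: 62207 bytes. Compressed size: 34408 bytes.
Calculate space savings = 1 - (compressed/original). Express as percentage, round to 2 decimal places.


ratio = compressed/original = 34408/62207 = 0.553121
savings = 1 - ratio = 1 - 0.553121 = 0.446879
as a percentage: 0.446879 * 100 = 44.69%

Space savings = 1 - 34408/62207 = 44.69%


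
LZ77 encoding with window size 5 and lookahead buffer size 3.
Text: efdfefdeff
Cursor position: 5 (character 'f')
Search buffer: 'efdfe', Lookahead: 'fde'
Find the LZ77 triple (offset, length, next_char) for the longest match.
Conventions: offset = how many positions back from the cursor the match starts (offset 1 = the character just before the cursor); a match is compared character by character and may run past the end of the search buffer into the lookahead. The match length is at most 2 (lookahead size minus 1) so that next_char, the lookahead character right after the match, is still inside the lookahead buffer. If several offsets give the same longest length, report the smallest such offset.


Try each offset into the search buffer:
  offset=1 (pos 4, char 'e'): match length 0
  offset=2 (pos 3, char 'f'): match length 1
  offset=3 (pos 2, char 'd'): match length 0
  offset=4 (pos 1, char 'f'): match length 2
  offset=5 (pos 0, char 'e'): match length 0
Longest match has length 2 at offset 4.
next_char = character at position 5 + 2 = 7 -> 'e'

Best match: offset=4, length=2 (matching 'fd' starting at position 1)
LZ77 triple: (4, 2, 'e')


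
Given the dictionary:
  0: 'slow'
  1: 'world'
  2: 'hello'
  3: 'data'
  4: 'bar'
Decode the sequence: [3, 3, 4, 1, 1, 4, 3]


Look up each index in the dictionary:
  3 -> 'data'
  3 -> 'data'
  4 -> 'bar'
  1 -> 'world'
  1 -> 'world'
  4 -> 'bar'
  3 -> 'data'

Decoded: "data data bar world world bar data"


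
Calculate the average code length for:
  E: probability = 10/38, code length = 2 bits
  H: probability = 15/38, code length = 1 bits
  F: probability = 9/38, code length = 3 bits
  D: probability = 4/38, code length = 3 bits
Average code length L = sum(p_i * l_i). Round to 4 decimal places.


Weighted contributions p_i * l_i:
  E: (10/38) * 2 = 20/38
  H: (15/38) * 1 = 15/38
  F: (9/38) * 3 = 27/38
  D: (4/38) * 3 = 12/38
Sum = (20 + 15 + 27 + 12)/38 = 74/38

L = 74/38 = 1.9474 bits/symbol


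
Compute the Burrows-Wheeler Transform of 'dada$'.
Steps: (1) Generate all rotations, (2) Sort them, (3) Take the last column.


Rotations (sorted):
  0: $dada -> last char: a
  1: a$dad -> last char: d
  2: ada$d -> last char: d
  3: da$da -> last char: a
  4: dada$ -> last char: $


BWT = adda$


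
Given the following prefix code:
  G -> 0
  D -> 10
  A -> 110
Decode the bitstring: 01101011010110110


Decoding step by step:
Bits 0 -> G
Bits 110 -> A
Bits 10 -> D
Bits 110 -> A
Bits 10 -> D
Bits 110 -> A
Bits 110 -> A


Decoded message: GADADAA


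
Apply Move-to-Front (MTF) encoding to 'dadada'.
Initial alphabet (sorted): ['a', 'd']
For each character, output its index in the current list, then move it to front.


MTF encoding:
'd': index 1 in ['a', 'd'] -> ['d', 'a']
'a': index 1 in ['d', 'a'] -> ['a', 'd']
'd': index 1 in ['a', 'd'] -> ['d', 'a']
'a': index 1 in ['d', 'a'] -> ['a', 'd']
'd': index 1 in ['a', 'd'] -> ['d', 'a']
'a': index 1 in ['d', 'a'] -> ['a', 'd']


Output: [1, 1, 1, 1, 1, 1]


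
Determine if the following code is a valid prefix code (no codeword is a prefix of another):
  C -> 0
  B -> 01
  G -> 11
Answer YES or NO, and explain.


Checking each pair (does one codeword prefix another?):
  C='0' vs B='01': prefix -- VIOLATION

NO -- this is NOT a valid prefix code. C (0) is a prefix of B (01).


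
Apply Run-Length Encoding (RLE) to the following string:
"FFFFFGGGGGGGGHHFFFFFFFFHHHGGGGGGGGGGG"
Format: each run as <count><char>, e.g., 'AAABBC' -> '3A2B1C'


Scanning runs left to right:
  i=0: run of 'F' x 5 -> '5F'
  i=5: run of 'G' x 8 -> '8G'
  i=13: run of 'H' x 2 -> '2H'
  i=15: run of 'F' x 8 -> '8F'
  i=23: run of 'H' x 3 -> '3H'
  i=26: run of 'G' x 11 -> '11G'

RLE = 5F8G2H8F3H11G


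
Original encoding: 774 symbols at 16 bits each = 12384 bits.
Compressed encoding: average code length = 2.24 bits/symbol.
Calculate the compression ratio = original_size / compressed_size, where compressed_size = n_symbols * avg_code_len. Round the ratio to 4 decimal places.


original_size = n_symbols * orig_bits = 774 * 16 = 12384 bits
compressed_size = n_symbols * avg_code_len = 774 * 2.24 = 1733.76 bits
ratio = original_size / compressed_size = 12384 / 1733.76 = 7.1429

Compression ratio = 7.1429


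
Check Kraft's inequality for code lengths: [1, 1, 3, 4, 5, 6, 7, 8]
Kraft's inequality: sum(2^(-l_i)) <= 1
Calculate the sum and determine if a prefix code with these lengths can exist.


Sum = 2^(-1) + 2^(-1) + 2^(-3) + 2^(-4) + 2^(-5) + 2^(-6) + 2^(-7) + 2^(-8)
    = 0.5 + 0.5 + 0.125 + 0.0625 + 0.03125 + 0.015625 + 0.0078125 + 0.00390625
    = 319/256 = 1.24609375
Since 1.24609375 > 1, Kraft's inequality is NOT satisfied.
A prefix code with these lengths CANNOT exist.

Kraft sum = 1.24609375. Not satisfied.


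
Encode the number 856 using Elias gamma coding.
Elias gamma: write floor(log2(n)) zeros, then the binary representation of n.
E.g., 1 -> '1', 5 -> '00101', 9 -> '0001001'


num_bits = floor(log2(856)) + 1 = 10
leading_zeros = num_bits - 1 = 9
binary(856) = 1101011000

Elias gamma(856) = '000000000' + '1101011000' = 0000000001101011000 (19 bits)


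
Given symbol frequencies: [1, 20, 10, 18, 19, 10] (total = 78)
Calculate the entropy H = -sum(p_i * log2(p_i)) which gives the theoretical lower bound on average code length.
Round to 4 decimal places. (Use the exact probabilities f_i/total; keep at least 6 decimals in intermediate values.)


Per-symbol terms -p_i * log2(p_i) with p_i = f_i/78:
  p = 1/78 = 0.012821: log2(p) = -6.285402, -p*log2(p) = 0.080582
  p = 20/78 = 0.256410: log2(p) = -1.963474, -p*log2(p) = 0.503455
  p = 10/78 = 0.128205: log2(p) = -2.963474, -p*log2(p) = 0.379933
  p = 18/78 = 0.230769: log2(p) = -2.115477, -p*log2(p) = 0.488187
  p = 19/78 = 0.243590: log2(p) = -2.037475, -p*log2(p) = 0.496308
  p = 10/78 = 0.128205: log2(p) = -2.963474, -p*log2(p) = 0.379933
H = 0.080582 + 0.503455 + 0.379933 + 0.488187 + 0.496308 + 0.379933 = 2.328398

H = 2.3284 bits/symbol


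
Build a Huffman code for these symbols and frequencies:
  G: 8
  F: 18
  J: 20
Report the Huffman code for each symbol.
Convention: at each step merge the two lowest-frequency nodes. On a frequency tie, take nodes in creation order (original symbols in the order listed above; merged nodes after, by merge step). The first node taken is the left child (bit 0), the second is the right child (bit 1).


Huffman tree construction:
Step 1: Merge G(8) + F(18) = 26
Step 2: Merge J(20) + (G+F)(26) = 46
Read each symbol's code off the tree from the root (left child = 0, right child = 1).

Codes:
  G: 10 (length 2)
  F: 11 (length 2)
  J: 0 (length 1)
Average code length: 72/46 = 1.5652 bits/symbol


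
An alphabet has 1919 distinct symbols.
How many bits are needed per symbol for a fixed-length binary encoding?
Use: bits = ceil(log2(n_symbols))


log2(1919) = 10.9061
Bracket: 2^10 = 1024 < 1919 <= 2^11 = 2048
So ceil(log2(1919)) = 11

bits = ceil(log2(1919)) = ceil(10.9061) = 11 bits


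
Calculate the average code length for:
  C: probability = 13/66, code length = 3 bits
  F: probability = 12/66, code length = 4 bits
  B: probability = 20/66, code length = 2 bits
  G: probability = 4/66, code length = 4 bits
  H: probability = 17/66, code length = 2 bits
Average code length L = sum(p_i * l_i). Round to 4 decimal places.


Weighted contributions p_i * l_i:
  C: (13/66) * 3 = 39/66
  F: (12/66) * 4 = 48/66
  B: (20/66) * 2 = 40/66
  G: (4/66) * 4 = 16/66
  H: (17/66) * 2 = 34/66
Sum = (39 + 48 + 40 + 16 + 34)/66 = 177/66

L = 177/66 = 2.6818 bits/symbol


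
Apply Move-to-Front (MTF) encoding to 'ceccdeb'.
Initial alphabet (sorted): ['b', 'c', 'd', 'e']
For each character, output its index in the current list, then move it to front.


MTF encoding:
'c': index 1 in ['b', 'c', 'd', 'e'] -> ['c', 'b', 'd', 'e']
'e': index 3 in ['c', 'b', 'd', 'e'] -> ['e', 'c', 'b', 'd']
'c': index 1 in ['e', 'c', 'b', 'd'] -> ['c', 'e', 'b', 'd']
'c': index 0 in ['c', 'e', 'b', 'd'] -> ['c', 'e', 'b', 'd']
'd': index 3 in ['c', 'e', 'b', 'd'] -> ['d', 'c', 'e', 'b']
'e': index 2 in ['d', 'c', 'e', 'b'] -> ['e', 'd', 'c', 'b']
'b': index 3 in ['e', 'd', 'c', 'b'] -> ['b', 'e', 'd', 'c']


Output: [1, 3, 1, 0, 3, 2, 3]


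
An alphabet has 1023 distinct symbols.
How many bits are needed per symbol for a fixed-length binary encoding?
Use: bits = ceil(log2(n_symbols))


log2(1023) = 9.9986
Bracket: 2^9 = 512 < 1023 <= 2^10 = 1024
So ceil(log2(1023)) = 10

bits = ceil(log2(1023)) = ceil(9.9986) = 10 bits


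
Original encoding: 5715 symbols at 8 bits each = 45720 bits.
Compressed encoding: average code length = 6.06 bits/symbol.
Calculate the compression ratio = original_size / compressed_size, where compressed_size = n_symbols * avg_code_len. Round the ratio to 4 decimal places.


original_size = n_symbols * orig_bits = 5715 * 8 = 45720 bits
compressed_size = n_symbols * avg_code_len = 5715 * 6.06 = 34632.9 bits
ratio = original_size / compressed_size = 45720 / 34632.9 = 1.3201

Compression ratio = 1.3201


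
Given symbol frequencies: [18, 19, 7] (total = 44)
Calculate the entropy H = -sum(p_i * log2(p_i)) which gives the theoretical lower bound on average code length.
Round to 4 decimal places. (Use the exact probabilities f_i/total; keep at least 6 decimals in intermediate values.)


Per-symbol terms -p_i * log2(p_i) with p_i = f_i/44:
  p = 18/44 = 0.409091: log2(p) = -1.289507, -p*log2(p) = 0.527525
  p = 19/44 = 0.431818: log2(p) = -1.211504, -p*log2(p) = 0.523149
  p = 7/44 = 0.159091: log2(p) = -2.652077, -p*log2(p) = 0.421921
H = 0.527525 + 0.523149 + 0.421921 = 1.472595

H = 1.4726 bits/symbol


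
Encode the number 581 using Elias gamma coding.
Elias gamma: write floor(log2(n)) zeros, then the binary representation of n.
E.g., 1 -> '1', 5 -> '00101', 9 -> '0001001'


num_bits = floor(log2(581)) + 1 = 10
leading_zeros = num_bits - 1 = 9
binary(581) = 1001000101

Elias gamma(581) = '000000000' + '1001000101' = 0000000001001000101 (19 bits)


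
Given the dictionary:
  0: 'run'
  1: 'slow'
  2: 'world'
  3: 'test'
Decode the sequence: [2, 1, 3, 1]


Look up each index in the dictionary:
  2 -> 'world'
  1 -> 'slow'
  3 -> 'test'
  1 -> 'slow'

Decoded: "world slow test slow"


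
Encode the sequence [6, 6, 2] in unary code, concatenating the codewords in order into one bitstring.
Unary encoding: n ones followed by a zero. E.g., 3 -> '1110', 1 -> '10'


Encode each number as n ones followed by a terminating 0:
  6 -> 1111110 (7 bits)
  6 -> 1111110 (7 bits)
  2 -> 110 (3 bits)
Total length = 7 + 7 + 3 = 17 bits.

Unary([6, 6, 2]) = 11111101111110110 (17 bits)


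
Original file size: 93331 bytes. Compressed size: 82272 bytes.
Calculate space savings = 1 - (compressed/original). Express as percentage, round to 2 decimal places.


ratio = compressed/original = 82272/93331 = 0.881508
savings = 1 - ratio = 1 - 0.881508 = 0.118492
as a percentage: 0.118492 * 100 = 11.85%

Space savings = 1 - 82272/93331 = 11.85%


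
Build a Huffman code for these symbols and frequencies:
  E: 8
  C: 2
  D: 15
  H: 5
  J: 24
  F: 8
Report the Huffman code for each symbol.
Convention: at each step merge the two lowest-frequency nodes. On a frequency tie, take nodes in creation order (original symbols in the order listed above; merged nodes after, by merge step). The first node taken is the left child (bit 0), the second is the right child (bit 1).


Huffman tree construction:
Step 1: Merge C(2) + H(5) = 7
Step 2: Merge (C+H)(7) + E(8) = 15
Step 3: Merge F(8) + D(15) = 23
Step 4: Merge ((C+H)+E)(15) + (F+D)(23) = 38
Step 5: Merge J(24) + (((C+H)+E)+(F+D))(38) = 62
Read each symbol's code off the tree from the root (left child = 0, right child = 1).

Codes:
  E: 101 (length 3)
  C: 1000 (length 4)
  D: 111 (length 3)
  H: 1001 (length 4)
  J: 0 (length 1)
  F: 110 (length 3)
Average code length: 145/62 = 2.3387 bits/symbol


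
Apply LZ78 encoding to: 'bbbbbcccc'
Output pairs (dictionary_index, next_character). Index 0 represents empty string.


LZ78 encoding steps:
Dictionary: {0: ''}
Step 1: w='' (idx 0), next='b' -> output (0, 'b'), add 'b' as idx 1
Step 2: w='b' (idx 1), next='b' -> output (1, 'b'), add 'bb' as idx 2
Step 3: w='bb' (idx 2), next='c' -> output (2, 'c'), add 'bbc' as idx 3
Step 4: w='' (idx 0), next='c' -> output (0, 'c'), add 'c' as idx 4
Step 5: w='c' (idx 4), next='c' -> output (4, 'c'), add 'cc' as idx 5


Encoded: [(0, 'b'), (1, 'b'), (2, 'c'), (0, 'c'), (4, 'c')]


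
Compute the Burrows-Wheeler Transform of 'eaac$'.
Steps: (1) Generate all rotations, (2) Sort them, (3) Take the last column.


Rotations (sorted):
  0: $eaac -> last char: c
  1: aac$e -> last char: e
  2: ac$ea -> last char: a
  3: c$eaa -> last char: a
  4: eaac$ -> last char: $


BWT = ceaa$


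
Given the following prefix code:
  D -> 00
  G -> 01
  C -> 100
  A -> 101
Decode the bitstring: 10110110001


Decoding step by step:
Bits 101 -> A
Bits 101 -> A
Bits 100 -> C
Bits 01 -> G


Decoded message: AACG


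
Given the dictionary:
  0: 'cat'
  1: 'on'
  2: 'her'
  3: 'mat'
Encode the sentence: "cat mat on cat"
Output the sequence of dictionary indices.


Look up each word in the dictionary:
  'cat' -> 0
  'mat' -> 3
  'on' -> 1
  'cat' -> 0

Encoded: [0, 3, 1, 0]


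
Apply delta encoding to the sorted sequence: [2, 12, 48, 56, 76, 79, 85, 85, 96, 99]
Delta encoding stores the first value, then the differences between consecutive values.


First value: 2
Deltas:
  12 - 2 = 10
  48 - 12 = 36
  56 - 48 = 8
  76 - 56 = 20
  79 - 76 = 3
  85 - 79 = 6
  85 - 85 = 0
  96 - 85 = 11
  99 - 96 = 3


Delta encoded: [2, 10, 36, 8, 20, 3, 6, 0, 11, 3]


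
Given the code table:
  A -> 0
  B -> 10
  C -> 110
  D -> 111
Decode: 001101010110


Decoding:
0 -> A
0 -> A
110 -> C
10 -> B
10 -> B
110 -> C


Result: AACBBC


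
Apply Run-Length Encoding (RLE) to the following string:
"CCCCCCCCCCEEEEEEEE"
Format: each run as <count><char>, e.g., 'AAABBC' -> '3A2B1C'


Scanning runs left to right:
  i=0: run of 'C' x 10 -> '10C'
  i=10: run of 'E' x 8 -> '8E'

RLE = 10C8E


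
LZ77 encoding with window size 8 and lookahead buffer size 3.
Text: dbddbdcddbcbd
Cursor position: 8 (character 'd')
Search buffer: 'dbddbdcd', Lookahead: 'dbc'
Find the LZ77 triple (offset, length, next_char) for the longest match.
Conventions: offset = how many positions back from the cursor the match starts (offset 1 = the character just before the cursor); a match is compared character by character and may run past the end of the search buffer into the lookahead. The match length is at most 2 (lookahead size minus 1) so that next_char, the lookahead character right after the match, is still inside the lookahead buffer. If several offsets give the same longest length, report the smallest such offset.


Try each offset into the search buffer:
  offset=1 (pos 7, char 'd'): match length 1
  offset=2 (pos 6, char 'c'): match length 0
  offset=3 (pos 5, char 'd'): match length 1
  offset=4 (pos 4, char 'b'): match length 0
  offset=5 (pos 3, char 'd'): match length 2
  offset=6 (pos 2, char 'd'): match length 1
  offset=7 (pos 1, char 'b'): match length 0
  offset=8 (pos 0, char 'd'): match length 2
Longest match has length 2, found at offsets 5, 8; take the smallest, offset 5.
next_char = character at position 8 + 2 = 10 -> 'c'

Best match: offset=5, length=2 (matching 'db' starting at position 3)
LZ77 triple: (5, 2, 'c')


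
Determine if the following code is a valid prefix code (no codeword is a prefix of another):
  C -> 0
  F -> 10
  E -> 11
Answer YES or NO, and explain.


Checking each pair (does one codeword prefix another?):
  C='0' vs F='10': no prefix
  C='0' vs E='11': no prefix
  F='10' vs C='0': no prefix
  F='10' vs E='11': no prefix
  E='11' vs C='0': no prefix
  E='11' vs F='10': no prefix
No violation found over all pairs.

YES -- this is a valid prefix code. No codeword is a prefix of any other codeword.


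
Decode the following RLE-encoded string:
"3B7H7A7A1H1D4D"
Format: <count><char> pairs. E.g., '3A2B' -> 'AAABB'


Expanding each <count><char> pair:
  3B -> 'BBB'
  7H -> 'HHHHHHH'
  7A -> 'AAAAAAA'
  7A -> 'AAAAAAA'
  1H -> 'H'
  1D -> 'D'
  4D -> 'DDDD'

Decoded = BBBHHHHHHHAAAAAAAAAAAAAAHDDDDD


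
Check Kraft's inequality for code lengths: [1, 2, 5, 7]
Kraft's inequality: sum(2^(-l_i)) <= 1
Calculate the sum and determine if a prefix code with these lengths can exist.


Sum = 2^(-1) + 2^(-2) + 2^(-5) + 2^(-7)
    = 0.5 + 0.25 + 0.03125 + 0.0078125
    = 101/128 = 0.7890625
Since 0.7890625 <= 1, Kraft's inequality IS satisfied.
A prefix code with these lengths CAN exist.

Kraft sum = 0.7890625. Satisfied.


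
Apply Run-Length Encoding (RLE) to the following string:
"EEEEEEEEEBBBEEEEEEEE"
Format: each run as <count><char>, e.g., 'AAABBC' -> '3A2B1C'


Scanning runs left to right:
  i=0: run of 'E' x 9 -> '9E'
  i=9: run of 'B' x 3 -> '3B'
  i=12: run of 'E' x 8 -> '8E'

RLE = 9E3B8E


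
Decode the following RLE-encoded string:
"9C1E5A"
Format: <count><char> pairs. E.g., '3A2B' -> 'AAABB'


Expanding each <count><char> pair:
  9C -> 'CCCCCCCCC'
  1E -> 'E'
  5A -> 'AAAAA'

Decoded = CCCCCCCCCEAAAAA


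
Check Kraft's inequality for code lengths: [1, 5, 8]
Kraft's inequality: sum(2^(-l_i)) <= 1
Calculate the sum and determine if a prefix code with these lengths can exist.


Sum = 2^(-1) + 2^(-5) + 2^(-8)
    = 0.5 + 0.03125 + 0.00390625
    = 137/256 = 0.53515625
Since 0.53515625 <= 1, Kraft's inequality IS satisfied.
A prefix code with these lengths CAN exist.

Kraft sum = 0.53515625. Satisfied.


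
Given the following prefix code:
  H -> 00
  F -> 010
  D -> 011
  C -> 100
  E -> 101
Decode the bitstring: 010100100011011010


Decoding step by step:
Bits 010 -> F
Bits 100 -> C
Bits 100 -> C
Bits 011 -> D
Bits 011 -> D
Bits 010 -> F


Decoded message: FCCDDF


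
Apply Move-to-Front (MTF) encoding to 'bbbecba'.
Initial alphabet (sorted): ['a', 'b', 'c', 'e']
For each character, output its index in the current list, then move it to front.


MTF encoding:
'b': index 1 in ['a', 'b', 'c', 'e'] -> ['b', 'a', 'c', 'e']
'b': index 0 in ['b', 'a', 'c', 'e'] -> ['b', 'a', 'c', 'e']
'b': index 0 in ['b', 'a', 'c', 'e'] -> ['b', 'a', 'c', 'e']
'e': index 3 in ['b', 'a', 'c', 'e'] -> ['e', 'b', 'a', 'c']
'c': index 3 in ['e', 'b', 'a', 'c'] -> ['c', 'e', 'b', 'a']
'b': index 2 in ['c', 'e', 'b', 'a'] -> ['b', 'c', 'e', 'a']
'a': index 3 in ['b', 'c', 'e', 'a'] -> ['a', 'b', 'c', 'e']


Output: [1, 0, 0, 3, 3, 2, 3]


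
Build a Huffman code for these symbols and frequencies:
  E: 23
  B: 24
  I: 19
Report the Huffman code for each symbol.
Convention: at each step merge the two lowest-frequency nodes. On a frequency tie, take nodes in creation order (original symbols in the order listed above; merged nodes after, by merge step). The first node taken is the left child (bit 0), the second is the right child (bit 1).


Huffman tree construction:
Step 1: Merge I(19) + E(23) = 42
Step 2: Merge B(24) + (I+E)(42) = 66
Read each symbol's code off the tree from the root (left child = 0, right child = 1).

Codes:
  E: 11 (length 2)
  B: 0 (length 1)
  I: 10 (length 2)
Average code length: 108/66 = 1.6364 bits/symbol


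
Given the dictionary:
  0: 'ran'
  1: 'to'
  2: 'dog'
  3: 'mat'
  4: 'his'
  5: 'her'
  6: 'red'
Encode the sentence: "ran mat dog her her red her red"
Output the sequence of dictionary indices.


Look up each word in the dictionary:
  'ran' -> 0
  'mat' -> 3
  'dog' -> 2
  'her' -> 5
  'her' -> 5
  'red' -> 6
  'her' -> 5
  'red' -> 6

Encoded: [0, 3, 2, 5, 5, 6, 5, 6]


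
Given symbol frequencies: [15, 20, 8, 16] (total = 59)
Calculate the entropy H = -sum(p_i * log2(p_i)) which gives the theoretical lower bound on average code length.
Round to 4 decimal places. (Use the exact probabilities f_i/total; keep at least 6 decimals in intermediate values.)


Per-symbol terms -p_i * log2(p_i) with p_i = f_i/59:
  p = 15/59 = 0.254237: log2(p) = -1.975752, -p*log2(p) = 0.502310
  p = 20/59 = 0.338983: log2(p) = -1.560715, -p*log2(p) = 0.529056
  p = 8/59 = 0.135593: log2(p) = -2.882643, -p*log2(p) = 0.390867
  p = 16/59 = 0.271186: log2(p) = -1.882643, -p*log2(p) = 0.510547
H = 0.502310 + 0.529056 + 0.390867 + 0.510547 = 1.932780

H = 1.9328 bits/symbol


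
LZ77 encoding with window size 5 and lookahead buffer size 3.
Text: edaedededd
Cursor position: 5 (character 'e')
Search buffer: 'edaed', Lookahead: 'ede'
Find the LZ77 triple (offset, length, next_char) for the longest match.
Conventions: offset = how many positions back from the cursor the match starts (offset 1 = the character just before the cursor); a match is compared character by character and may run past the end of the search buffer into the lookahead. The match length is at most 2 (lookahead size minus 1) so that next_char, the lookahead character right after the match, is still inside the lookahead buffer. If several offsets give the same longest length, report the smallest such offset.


Try each offset into the search buffer:
  offset=1 (pos 4, char 'd'): match length 0
  offset=2 (pos 3, char 'e'): match length 2
  offset=3 (pos 2, char 'a'): match length 0
  offset=4 (pos 1, char 'd'): match length 0
  offset=5 (pos 0, char 'e'): match length 2
Longest match has length 2, found at offsets 2, 5; take the smallest, offset 2.
next_char = character at position 5 + 2 = 7 -> 'e'

Best match: offset=2, length=2 (matching 'ed' starting at position 3)
LZ77 triple: (2, 2, 'e')


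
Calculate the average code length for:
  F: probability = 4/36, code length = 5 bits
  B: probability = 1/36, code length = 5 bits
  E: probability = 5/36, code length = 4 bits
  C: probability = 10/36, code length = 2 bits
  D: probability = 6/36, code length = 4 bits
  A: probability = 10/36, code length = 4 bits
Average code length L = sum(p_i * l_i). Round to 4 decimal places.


Weighted contributions p_i * l_i:
  F: (4/36) * 5 = 20/36
  B: (1/36) * 5 = 5/36
  E: (5/36) * 4 = 20/36
  C: (10/36) * 2 = 20/36
  D: (6/36) * 4 = 24/36
  A: (10/36) * 4 = 40/36
Sum = (20 + 5 + 20 + 20 + 24 + 40)/36 = 129/36

L = 129/36 = 3.5833 bits/symbol


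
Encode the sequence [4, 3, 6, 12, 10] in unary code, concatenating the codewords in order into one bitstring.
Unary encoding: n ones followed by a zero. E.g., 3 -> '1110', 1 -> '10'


Encode each number as n ones followed by a terminating 0:
  4 -> 11110 (5 bits)
  3 -> 1110 (4 bits)
  6 -> 1111110 (7 bits)
  12 -> 1111111111110 (13 bits)
  10 -> 11111111110 (11 bits)
Total length = 5 + 4 + 7 + 13 + 11 = 40 bits.

Unary([4, 3, 6, 12, 10]) = 1111011101111110111111111111011111111110 (40 bits)


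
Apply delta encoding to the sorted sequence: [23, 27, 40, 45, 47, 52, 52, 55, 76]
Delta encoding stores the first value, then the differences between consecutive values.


First value: 23
Deltas:
  27 - 23 = 4
  40 - 27 = 13
  45 - 40 = 5
  47 - 45 = 2
  52 - 47 = 5
  52 - 52 = 0
  55 - 52 = 3
  76 - 55 = 21


Delta encoded: [23, 4, 13, 5, 2, 5, 0, 3, 21]


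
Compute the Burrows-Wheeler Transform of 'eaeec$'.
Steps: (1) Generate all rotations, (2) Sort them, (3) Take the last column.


Rotations (sorted):
  0: $eaeec -> last char: c
  1: aeec$e -> last char: e
  2: c$eaee -> last char: e
  3: eaeec$ -> last char: $
  4: ec$eae -> last char: e
  5: eec$ea -> last char: a


BWT = cee$ea


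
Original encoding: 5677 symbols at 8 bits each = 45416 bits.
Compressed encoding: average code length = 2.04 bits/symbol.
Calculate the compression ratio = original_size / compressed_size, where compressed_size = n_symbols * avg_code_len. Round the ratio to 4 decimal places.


original_size = n_symbols * orig_bits = 5677 * 8 = 45416 bits
compressed_size = n_symbols * avg_code_len = 5677 * 2.04 = 11581.08 bits
ratio = original_size / compressed_size = 45416 / 11581.08 = 3.9216

Compression ratio = 3.9216


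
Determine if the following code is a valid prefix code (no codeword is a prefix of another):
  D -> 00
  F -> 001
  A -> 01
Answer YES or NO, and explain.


Checking each pair (does one codeword prefix another?):
  D='00' vs F='001': prefix -- VIOLATION

NO -- this is NOT a valid prefix code. D (00) is a prefix of F (001).


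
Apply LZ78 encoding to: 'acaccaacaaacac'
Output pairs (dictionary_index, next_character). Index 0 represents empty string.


LZ78 encoding steps:
Dictionary: {0: ''}
Step 1: w='' (idx 0), next='a' -> output (0, 'a'), add 'a' as idx 1
Step 2: w='' (idx 0), next='c' -> output (0, 'c'), add 'c' as idx 2
Step 3: w='a' (idx 1), next='c' -> output (1, 'c'), add 'ac' as idx 3
Step 4: w='c' (idx 2), next='a' -> output (2, 'a'), add 'ca' as idx 4
Step 5: w='ac' (idx 3), next='a' -> output (3, 'a'), add 'aca' as idx 5
Step 6: w='a' (idx 1), next='a' -> output (1, 'a'), add 'aa' as idx 6
Step 7: w='ca' (idx 4), next='c' -> output (4, 'c'), add 'cac' as idx 7


Encoded: [(0, 'a'), (0, 'c'), (1, 'c'), (2, 'a'), (3, 'a'), (1, 'a'), (4, 'c')]


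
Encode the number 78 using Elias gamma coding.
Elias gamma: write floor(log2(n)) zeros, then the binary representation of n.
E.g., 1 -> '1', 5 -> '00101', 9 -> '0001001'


num_bits = floor(log2(78)) + 1 = 7
leading_zeros = num_bits - 1 = 6
binary(78) = 1001110

Elias gamma(78) = '000000' + '1001110' = 0000001001110 (13 bits)


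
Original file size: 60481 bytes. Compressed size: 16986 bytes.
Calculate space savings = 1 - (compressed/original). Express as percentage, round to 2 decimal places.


ratio = compressed/original = 16986/60481 = 0.280849
savings = 1 - ratio = 1 - 0.280849 = 0.719151
as a percentage: 0.719151 * 100 = 71.92%

Space savings = 1 - 16986/60481 = 71.92%


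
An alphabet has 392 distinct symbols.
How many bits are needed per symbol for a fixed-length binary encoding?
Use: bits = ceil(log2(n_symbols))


log2(392) = 8.6147
Bracket: 2^8 = 256 < 392 <= 2^9 = 512
So ceil(log2(392)) = 9

bits = ceil(log2(392)) = ceil(8.6147) = 9 bits


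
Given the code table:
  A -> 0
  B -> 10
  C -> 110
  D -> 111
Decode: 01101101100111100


Decoding:
0 -> A
110 -> C
110 -> C
110 -> C
0 -> A
111 -> D
10 -> B
0 -> A


Result: ACCCADBA


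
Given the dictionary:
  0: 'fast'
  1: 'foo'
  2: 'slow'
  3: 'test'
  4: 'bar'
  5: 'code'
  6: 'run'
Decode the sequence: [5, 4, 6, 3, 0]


Look up each index in the dictionary:
  5 -> 'code'
  4 -> 'bar'
  6 -> 'run'
  3 -> 'test'
  0 -> 'fast'

Decoded: "code bar run test fast"


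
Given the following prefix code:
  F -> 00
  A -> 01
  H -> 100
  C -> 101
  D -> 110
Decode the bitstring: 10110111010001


Decoding step by step:
Bits 101 -> C
Bits 101 -> C
Bits 110 -> D
Bits 100 -> H
Bits 01 -> A


Decoded message: CCDHA


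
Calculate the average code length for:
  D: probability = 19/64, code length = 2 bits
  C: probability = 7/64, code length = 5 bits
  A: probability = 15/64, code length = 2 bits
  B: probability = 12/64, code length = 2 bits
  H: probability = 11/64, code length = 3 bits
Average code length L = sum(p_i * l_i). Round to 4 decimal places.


Weighted contributions p_i * l_i:
  D: (19/64) * 2 = 38/64
  C: (7/64) * 5 = 35/64
  A: (15/64) * 2 = 30/64
  B: (12/64) * 2 = 24/64
  H: (11/64) * 3 = 33/64
Sum = (38 + 35 + 30 + 24 + 33)/64 = 160/64

L = 160/64 = 2.5000 bits/symbol


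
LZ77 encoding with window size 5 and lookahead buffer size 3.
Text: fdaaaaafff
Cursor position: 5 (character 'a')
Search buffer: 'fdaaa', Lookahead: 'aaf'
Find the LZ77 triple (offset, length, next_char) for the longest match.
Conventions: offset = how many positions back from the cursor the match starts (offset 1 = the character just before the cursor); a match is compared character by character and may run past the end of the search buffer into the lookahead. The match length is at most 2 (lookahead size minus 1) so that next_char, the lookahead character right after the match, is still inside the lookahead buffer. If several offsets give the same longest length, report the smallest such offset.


Try each offset into the search buffer:
  offset=1 (pos 4, char 'a'): match length 2
  offset=2 (pos 3, char 'a'): match length 2
  offset=3 (pos 2, char 'a'): match length 2
  offset=4 (pos 1, char 'd'): match length 0
  offset=5 (pos 0, char 'f'): match length 0
Longest match has length 2, found at offsets 1, 2, 3; take the smallest, offset 1.
next_char = character at position 5 + 2 = 7 -> 'f'

Best match: offset=1, length=2 (matching 'aa' starting at position 4)
LZ77 triple: (1, 2, 'f')


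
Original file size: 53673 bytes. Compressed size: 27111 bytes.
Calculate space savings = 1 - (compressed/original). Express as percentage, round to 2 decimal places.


ratio = compressed/original = 27111/53673 = 0.505114
savings = 1 - ratio = 1 - 0.505114 = 0.494886
as a percentage: 0.494886 * 100 = 49.49%

Space savings = 1 - 27111/53673 = 49.49%


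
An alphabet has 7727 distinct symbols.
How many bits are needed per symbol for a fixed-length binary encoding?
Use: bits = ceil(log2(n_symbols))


log2(7727) = 12.9157
Bracket: 2^12 = 4096 < 7727 <= 2^13 = 8192
So ceil(log2(7727)) = 13

bits = ceil(log2(7727)) = ceil(12.9157) = 13 bits


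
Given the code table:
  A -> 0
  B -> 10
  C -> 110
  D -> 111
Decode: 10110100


Decoding:
10 -> B
110 -> C
10 -> B
0 -> A


Result: BCBA


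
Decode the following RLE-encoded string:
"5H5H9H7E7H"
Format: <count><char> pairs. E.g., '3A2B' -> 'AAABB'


Expanding each <count><char> pair:
  5H -> 'HHHHH'
  5H -> 'HHHHH'
  9H -> 'HHHHHHHHH'
  7E -> 'EEEEEEE'
  7H -> 'HHHHHHH'

Decoded = HHHHHHHHHHHHHHHHHHHEEEEEEEHHHHHHH


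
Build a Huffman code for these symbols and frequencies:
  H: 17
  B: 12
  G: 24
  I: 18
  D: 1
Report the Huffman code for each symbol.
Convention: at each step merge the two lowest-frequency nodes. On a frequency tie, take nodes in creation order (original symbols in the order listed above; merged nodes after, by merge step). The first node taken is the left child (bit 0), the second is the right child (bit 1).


Huffman tree construction:
Step 1: Merge D(1) + B(12) = 13
Step 2: Merge (D+B)(13) + H(17) = 30
Step 3: Merge I(18) + G(24) = 42
Step 4: Merge ((D+B)+H)(30) + (I+G)(42) = 72
Read each symbol's code off the tree from the root (left child = 0, right child = 1).

Codes:
  H: 01 (length 2)
  B: 001 (length 3)
  G: 11 (length 2)
  I: 10 (length 2)
  D: 000 (length 3)
Average code length: 157/72 = 2.1806 bits/symbol


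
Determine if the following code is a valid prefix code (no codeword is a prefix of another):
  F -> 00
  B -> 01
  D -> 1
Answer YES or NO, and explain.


Checking each pair (does one codeword prefix another?):
  F='00' vs B='01': no prefix
  F='00' vs D='1': no prefix
  B='01' vs F='00': no prefix
  B='01' vs D='1': no prefix
  D='1' vs F='00': no prefix
  D='1' vs B='01': no prefix
No violation found over all pairs.

YES -- this is a valid prefix code. No codeword is a prefix of any other codeword.


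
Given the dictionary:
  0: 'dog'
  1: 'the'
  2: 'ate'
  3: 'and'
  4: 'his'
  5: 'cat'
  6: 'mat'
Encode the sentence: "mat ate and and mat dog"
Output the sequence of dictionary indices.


Look up each word in the dictionary:
  'mat' -> 6
  'ate' -> 2
  'and' -> 3
  'and' -> 3
  'mat' -> 6
  'dog' -> 0

Encoded: [6, 2, 3, 3, 6, 0]


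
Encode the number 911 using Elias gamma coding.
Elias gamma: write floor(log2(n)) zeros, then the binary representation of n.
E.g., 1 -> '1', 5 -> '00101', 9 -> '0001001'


num_bits = floor(log2(911)) + 1 = 10
leading_zeros = num_bits - 1 = 9
binary(911) = 1110001111

Elias gamma(911) = '000000000' + '1110001111' = 0000000001110001111 (19 bits)


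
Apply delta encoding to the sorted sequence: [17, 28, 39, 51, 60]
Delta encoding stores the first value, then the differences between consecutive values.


First value: 17
Deltas:
  28 - 17 = 11
  39 - 28 = 11
  51 - 39 = 12
  60 - 51 = 9


Delta encoded: [17, 11, 11, 12, 9]


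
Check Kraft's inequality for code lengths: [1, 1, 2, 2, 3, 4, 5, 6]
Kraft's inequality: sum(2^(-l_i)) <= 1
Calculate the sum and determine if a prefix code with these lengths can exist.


Sum = 2^(-1) + 2^(-1) + 2^(-2) + 2^(-2) + 2^(-3) + 2^(-4) + 2^(-5) + 2^(-6)
    = 0.5 + 0.5 + 0.25 + 0.25 + 0.125 + 0.0625 + 0.03125 + 0.015625
    = 111/64 = 1.734375
Since 1.734375 > 1, Kraft's inequality is NOT satisfied.
A prefix code with these lengths CANNOT exist.

Kraft sum = 1.734375. Not satisfied.


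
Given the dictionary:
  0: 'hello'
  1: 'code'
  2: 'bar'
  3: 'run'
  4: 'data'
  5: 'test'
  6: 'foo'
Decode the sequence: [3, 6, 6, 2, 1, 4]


Look up each index in the dictionary:
  3 -> 'run'
  6 -> 'foo'
  6 -> 'foo'
  2 -> 'bar'
  1 -> 'code'
  4 -> 'data'

Decoded: "run foo foo bar code data"


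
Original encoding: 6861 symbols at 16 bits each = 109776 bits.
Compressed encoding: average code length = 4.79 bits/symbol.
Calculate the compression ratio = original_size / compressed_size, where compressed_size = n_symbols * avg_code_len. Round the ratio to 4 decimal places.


original_size = n_symbols * orig_bits = 6861 * 16 = 109776 bits
compressed_size = n_symbols * avg_code_len = 6861 * 4.79 = 32864.19 bits
ratio = original_size / compressed_size = 109776 / 32864.19 = 3.3403

Compression ratio = 3.3403


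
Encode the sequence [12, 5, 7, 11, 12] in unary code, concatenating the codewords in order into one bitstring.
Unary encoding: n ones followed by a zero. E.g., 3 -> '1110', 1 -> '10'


Encode each number as n ones followed by a terminating 0:
  12 -> 1111111111110 (13 bits)
  5 -> 111110 (6 bits)
  7 -> 11111110 (8 bits)
  11 -> 111111111110 (12 bits)
  12 -> 1111111111110 (13 bits)
Total length = 13 + 6 + 8 + 12 + 13 = 52 bits.

Unary([12, 5, 7, 11, 12]) = 1111111111110111110111111101111111111101111111111110 (52 bits)


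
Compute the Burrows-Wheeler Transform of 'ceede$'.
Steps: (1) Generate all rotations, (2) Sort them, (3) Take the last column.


Rotations (sorted):
  0: $ceede -> last char: e
  1: ceede$ -> last char: $
  2: de$cee -> last char: e
  3: e$ceed -> last char: d
  4: ede$ce -> last char: e
  5: eede$c -> last char: c


BWT = e$edec


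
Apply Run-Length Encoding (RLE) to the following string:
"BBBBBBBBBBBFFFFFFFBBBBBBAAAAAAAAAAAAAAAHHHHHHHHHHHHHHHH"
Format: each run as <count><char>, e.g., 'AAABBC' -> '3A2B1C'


Scanning runs left to right:
  i=0: run of 'B' x 11 -> '11B'
  i=11: run of 'F' x 7 -> '7F'
  i=18: run of 'B' x 6 -> '6B'
  i=24: run of 'A' x 15 -> '15A'
  i=39: run of 'H' x 16 -> '16H'

RLE = 11B7F6B15A16H


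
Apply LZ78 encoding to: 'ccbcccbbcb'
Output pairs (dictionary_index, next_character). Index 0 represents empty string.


LZ78 encoding steps:
Dictionary: {0: ''}
Step 1: w='' (idx 0), next='c' -> output (0, 'c'), add 'c' as idx 1
Step 2: w='c' (idx 1), next='b' -> output (1, 'b'), add 'cb' as idx 2
Step 3: w='c' (idx 1), next='c' -> output (1, 'c'), add 'cc' as idx 3
Step 4: w='cb' (idx 2), next='b' -> output (2, 'b'), add 'cbb' as idx 4
Step 5: w='cb' (idx 2), end of input -> output (2, '')


Encoded: [(0, 'c'), (1, 'b'), (1, 'c'), (2, 'b'), (2, '')]


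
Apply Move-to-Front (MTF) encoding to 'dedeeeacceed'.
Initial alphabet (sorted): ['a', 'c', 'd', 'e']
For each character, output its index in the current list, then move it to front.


MTF encoding:
'd': index 2 in ['a', 'c', 'd', 'e'] -> ['d', 'a', 'c', 'e']
'e': index 3 in ['d', 'a', 'c', 'e'] -> ['e', 'd', 'a', 'c']
'd': index 1 in ['e', 'd', 'a', 'c'] -> ['d', 'e', 'a', 'c']
'e': index 1 in ['d', 'e', 'a', 'c'] -> ['e', 'd', 'a', 'c']
'e': index 0 in ['e', 'd', 'a', 'c'] -> ['e', 'd', 'a', 'c']
'e': index 0 in ['e', 'd', 'a', 'c'] -> ['e', 'd', 'a', 'c']
'a': index 2 in ['e', 'd', 'a', 'c'] -> ['a', 'e', 'd', 'c']
'c': index 3 in ['a', 'e', 'd', 'c'] -> ['c', 'a', 'e', 'd']
'c': index 0 in ['c', 'a', 'e', 'd'] -> ['c', 'a', 'e', 'd']
'e': index 2 in ['c', 'a', 'e', 'd'] -> ['e', 'c', 'a', 'd']
'e': index 0 in ['e', 'c', 'a', 'd'] -> ['e', 'c', 'a', 'd']
'd': index 3 in ['e', 'c', 'a', 'd'] -> ['d', 'e', 'c', 'a']


Output: [2, 3, 1, 1, 0, 0, 2, 3, 0, 2, 0, 3]


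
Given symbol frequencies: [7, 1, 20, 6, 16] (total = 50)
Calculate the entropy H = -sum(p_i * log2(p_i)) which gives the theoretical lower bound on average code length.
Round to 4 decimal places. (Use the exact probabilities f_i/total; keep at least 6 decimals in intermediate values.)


Per-symbol terms -p_i * log2(p_i) with p_i = f_i/50:
  p = 7/50 = 0.140000: log2(p) = -2.836501, -p*log2(p) = 0.397110
  p = 1/50 = 0.020000: log2(p) = -5.643856, -p*log2(p) = 0.112877
  p = 20/50 = 0.400000: log2(p) = -1.321928, -p*log2(p) = 0.528771
  p = 6/50 = 0.120000: log2(p) = -3.058894, -p*log2(p) = 0.367067
  p = 16/50 = 0.320000: log2(p) = -1.643856, -p*log2(p) = 0.526034
H = 0.397110 + 0.112877 + 0.528771 + 0.367067 + 0.526034 = 1.931859

H = 1.9319 bits/symbol


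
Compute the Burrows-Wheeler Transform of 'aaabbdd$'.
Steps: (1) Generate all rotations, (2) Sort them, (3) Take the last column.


Rotations (sorted):
  0: $aaabbdd -> last char: d
  1: aaabbdd$ -> last char: $
  2: aabbdd$a -> last char: a
  3: abbdd$aa -> last char: a
  4: bbdd$aaa -> last char: a
  5: bdd$aaab -> last char: b
  6: d$aaabbd -> last char: d
  7: dd$aaabb -> last char: b


BWT = d$aaabdb


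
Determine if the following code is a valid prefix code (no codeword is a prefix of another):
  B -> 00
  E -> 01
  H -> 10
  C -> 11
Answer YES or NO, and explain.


Checking each pair (does one codeword prefix another?):
  B='00' vs E='01': no prefix
  B='00' vs H='10': no prefix
  B='00' vs C='11': no prefix
  E='01' vs B='00': no prefix
  E='01' vs H='10': no prefix
  E='01' vs C='11': no prefix
  H='10' vs B='00': no prefix
  H='10' vs E='01': no prefix
  H='10' vs C='11': no prefix
  C='11' vs B='00': no prefix
  C='11' vs E='01': no prefix
  C='11' vs H='10': no prefix
No violation found over all pairs.

YES -- this is a valid prefix code. No codeword is a prefix of any other codeword.
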